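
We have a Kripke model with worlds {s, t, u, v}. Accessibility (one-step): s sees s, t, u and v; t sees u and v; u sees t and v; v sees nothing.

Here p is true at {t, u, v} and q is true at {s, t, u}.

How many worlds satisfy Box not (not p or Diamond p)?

1

s: successors {s, t, u, v}; not (not p or Diamond p) there: s:F, t:F, u:F, v:T. ✗
t: successors {u, v}; not (not p or Diamond p) there: u:F, v:T. ✗
u: successors {t, v}; not (not p or Diamond p) there: t:F, v:T. ✗
v: no successors, so Box not (not p or Diamond p) holds vacuously. ✓
Satisfying worlds: {v}.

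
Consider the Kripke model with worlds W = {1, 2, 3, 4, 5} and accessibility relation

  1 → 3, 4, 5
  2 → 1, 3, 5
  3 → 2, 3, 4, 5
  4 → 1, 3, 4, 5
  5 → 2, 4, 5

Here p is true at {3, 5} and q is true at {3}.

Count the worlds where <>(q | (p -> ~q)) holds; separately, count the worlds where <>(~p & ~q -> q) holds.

For <>(q | (p -> ~q)):
1: successors {3, 4, 5}; q | (p -> ~q) there: 3:T, 4:T, 5:T. ✓
2: successors {1, 3, 5}; q | (p -> ~q) there: 1:T, 3:T, 5:T. ✓
3: successors {2, 3, 4, 5}; q | (p -> ~q) there: 2:T, 3:T, 4:T, 5:T. ✓
4: successors {1, 3, 4, 5}; q | (p -> ~q) there: 1:T, 3:T, 4:T, 5:T. ✓
5: successors {2, 4, 5}; q | (p -> ~q) there: 2:T, 4:T, 5:T. ✓
— 5 worlds.
For <>(~p & ~q -> q):
1: successors {3, 4, 5}; ~p & ~q -> q there: 3:T, 4:F, 5:T. ✓
2: successors {1, 3, 5}; ~p & ~q -> q there: 1:F, 3:T, 5:T. ✓
3: successors {2, 3, 4, 5}; ~p & ~q -> q there: 2:F, 3:T, 4:F, 5:T. ✓
4: successors {1, 3, 4, 5}; ~p & ~q -> q there: 1:F, 3:T, 4:F, 5:T. ✓
5: successors {2, 4, 5}; ~p & ~q -> q there: 2:F, 4:F, 5:T. ✓
— 5 worlds.

5 and 5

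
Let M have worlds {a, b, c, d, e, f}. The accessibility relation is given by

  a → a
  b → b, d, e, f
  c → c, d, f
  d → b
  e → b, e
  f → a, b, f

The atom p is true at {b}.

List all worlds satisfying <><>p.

{b, c, d, e, f}

a: successors {a}; <>p there: a:F. ✗
b: successors {b, d, e, f}; <>p there: b:T, d:T, e:T, f:T. ✓
c: successors {c, d, f}; <>p there: c:F, d:T, f:T. ✓
d: successors {b}; <>p there: b:T. ✓
e: successors {b, e}; <>p there: b:T, e:T. ✓
f: successors {a, b, f}; <>p there: a:F, b:T, f:T. ✓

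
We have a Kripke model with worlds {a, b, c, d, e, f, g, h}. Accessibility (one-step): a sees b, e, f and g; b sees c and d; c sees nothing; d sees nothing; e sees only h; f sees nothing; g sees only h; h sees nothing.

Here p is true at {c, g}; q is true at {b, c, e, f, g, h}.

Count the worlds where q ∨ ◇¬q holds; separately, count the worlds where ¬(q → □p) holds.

For q ∨ ◇¬q:
a: q is F, ◇¬q is F. ✗
b: q is T, ◇¬q is T. ✓
c: q is T, ◇¬q is F. ✓
d: q is F, ◇¬q is F. ✗
e: q is T, ◇¬q is F. ✓
f: q is T, ◇¬q is F. ✓
g: q is T, ◇¬q is F. ✓
h: q is T, ◇¬q is F. ✓
— 6 worlds.
For ¬(q → □p):
a: q → □p is T. ✗
b: q → □p is F. ✓
c: q → □p is T. ✗
d: q → □p is T. ✗
e: q → □p is F. ✓
f: q → □p is T. ✗
g: q → □p is F. ✓
h: q → □p is T. ✗
— 3 worlds.

6 and 3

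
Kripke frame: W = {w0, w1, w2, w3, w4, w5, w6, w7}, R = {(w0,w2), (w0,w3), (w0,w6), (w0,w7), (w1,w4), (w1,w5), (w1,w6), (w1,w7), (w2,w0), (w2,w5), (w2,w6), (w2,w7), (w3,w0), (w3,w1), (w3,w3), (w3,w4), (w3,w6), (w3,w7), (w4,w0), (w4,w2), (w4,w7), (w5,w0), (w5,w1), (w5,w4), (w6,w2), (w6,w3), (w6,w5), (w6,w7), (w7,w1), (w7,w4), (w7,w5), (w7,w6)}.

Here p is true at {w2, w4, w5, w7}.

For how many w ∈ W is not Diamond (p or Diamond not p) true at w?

w0: Diamond (p or Diamond not p) is T. ✗
w1: Diamond (p or Diamond not p) is T. ✗
w2: Diamond (p or Diamond not p) is T. ✗
w3: Diamond (p or Diamond not p) is T. ✗
w4: Diamond (p or Diamond not p) is T. ✗
w5: Diamond (p or Diamond not p) is T. ✗
w6: Diamond (p or Diamond not p) is T. ✗
w7: Diamond (p or Diamond not p) is T. ✗
Satisfying worlds: ∅.

0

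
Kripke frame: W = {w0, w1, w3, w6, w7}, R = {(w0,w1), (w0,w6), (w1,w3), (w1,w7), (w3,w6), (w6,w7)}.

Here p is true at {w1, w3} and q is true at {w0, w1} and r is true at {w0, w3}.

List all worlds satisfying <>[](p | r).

{w1, w6}

w0: successors {w1, w6}; [](p | r) there: w1:F, w6:F. ✗
w1: successors {w3, w7}; [](p | r) there: w3:F, w7:T. ✓
w3: successors {w6}; [](p | r) there: w6:F. ✗
w6: successors {w7}; [](p | r) there: w7:T. ✓
w7: no successors, so <>[](p | r) fails. ✗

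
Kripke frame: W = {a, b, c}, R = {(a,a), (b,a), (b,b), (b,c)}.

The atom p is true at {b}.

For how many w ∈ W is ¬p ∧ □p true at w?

a: ¬p is T, □p is F. ✗
b: ¬p is F, □p is F. ✗
c: ¬p is T, □p is T. ✓
Satisfying worlds: {c}.

1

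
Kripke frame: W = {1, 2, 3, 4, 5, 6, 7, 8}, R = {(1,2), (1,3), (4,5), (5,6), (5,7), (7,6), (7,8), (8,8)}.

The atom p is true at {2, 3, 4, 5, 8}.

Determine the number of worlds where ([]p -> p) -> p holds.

1: []p -> p is F, p is F. ✓
2: []p -> p is T, p is T. ✓
3: []p -> p is T, p is T. ✓
4: []p -> p is T, p is T. ✓
5: []p -> p is T, p is T. ✓
6: []p -> p is F, p is F. ✓
7: []p -> p is T, p is F. ✗
8: []p -> p is T, p is T. ✓
Satisfying worlds: {1, 2, 3, 4, 5, 6, 8}.

7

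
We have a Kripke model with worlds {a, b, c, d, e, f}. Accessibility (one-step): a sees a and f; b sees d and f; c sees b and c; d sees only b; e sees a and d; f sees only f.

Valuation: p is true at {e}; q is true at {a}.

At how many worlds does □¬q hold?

a: successors {a, f}; ¬q there: a:F, f:T. ✗
b: successors {d, f}; ¬q there: d:T, f:T. ✓
c: successors {b, c}; ¬q there: b:T, c:T. ✓
d: successors {b}; ¬q there: b:T. ✓
e: successors {a, d}; ¬q there: a:F, d:T. ✗
f: successors {f}; ¬q there: f:T. ✓
Satisfying worlds: {b, c, d, f}.

4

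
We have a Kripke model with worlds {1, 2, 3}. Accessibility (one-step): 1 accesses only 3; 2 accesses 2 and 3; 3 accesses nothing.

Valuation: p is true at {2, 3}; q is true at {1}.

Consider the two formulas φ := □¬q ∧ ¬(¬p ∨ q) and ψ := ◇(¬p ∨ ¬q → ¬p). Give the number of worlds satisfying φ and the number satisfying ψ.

2 and 0

For □¬q ∧ ¬(¬p ∨ q):
1: □¬q is T, ¬(¬p ∨ q) is F. ✗
2: □¬q is T, ¬(¬p ∨ q) is T. ✓
3: □¬q is T, ¬(¬p ∨ q) is T. ✓
— 2 worlds.
For ◇(¬p ∨ ¬q → ¬p):
1: successors {3}; ¬p ∨ ¬q → ¬p there: 3:F. ✗
2: successors {2, 3}; ¬p ∨ ¬q → ¬p there: 2:F, 3:F. ✗
3: no successors, so ◇(¬p ∨ ¬q → ¬p) fails. ✗
— 0 worlds.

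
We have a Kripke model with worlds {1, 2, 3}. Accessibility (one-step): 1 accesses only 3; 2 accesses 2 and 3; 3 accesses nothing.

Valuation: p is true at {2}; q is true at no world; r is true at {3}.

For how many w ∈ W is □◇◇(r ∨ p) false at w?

2

1: successors {3}; ◇◇(r ∨ p) there: 3:F. ✗
2: successors {2, 3}; ◇◇(r ∨ p) there: 2:T, 3:F. ✗
3: no successors, so □◇◇(r ∨ p) holds vacuously. ✓
Satisfying worlds: {3}.
So □◇◇(r ∨ p) fails at the other 2 worlds.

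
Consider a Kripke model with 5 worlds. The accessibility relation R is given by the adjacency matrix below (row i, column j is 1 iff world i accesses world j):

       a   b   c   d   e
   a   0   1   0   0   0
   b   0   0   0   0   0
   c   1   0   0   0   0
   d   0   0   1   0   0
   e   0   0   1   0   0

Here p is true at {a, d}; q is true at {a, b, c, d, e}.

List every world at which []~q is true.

{b}

a: successors {b}; ~q there: b:F. ✗
b: no successors, so []~q holds vacuously. ✓
c: successors {a}; ~q there: a:F. ✗
d: successors {c}; ~q there: c:F. ✗
e: successors {c}; ~q there: c:F. ✗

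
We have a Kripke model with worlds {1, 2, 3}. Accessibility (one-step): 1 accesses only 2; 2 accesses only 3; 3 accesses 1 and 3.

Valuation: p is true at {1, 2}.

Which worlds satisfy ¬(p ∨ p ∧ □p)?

{3}

1: p ∨ p ∧ □p is T. ✗
2: p ∨ p ∧ □p is T. ✗
3: p ∨ p ∧ □p is F. ✓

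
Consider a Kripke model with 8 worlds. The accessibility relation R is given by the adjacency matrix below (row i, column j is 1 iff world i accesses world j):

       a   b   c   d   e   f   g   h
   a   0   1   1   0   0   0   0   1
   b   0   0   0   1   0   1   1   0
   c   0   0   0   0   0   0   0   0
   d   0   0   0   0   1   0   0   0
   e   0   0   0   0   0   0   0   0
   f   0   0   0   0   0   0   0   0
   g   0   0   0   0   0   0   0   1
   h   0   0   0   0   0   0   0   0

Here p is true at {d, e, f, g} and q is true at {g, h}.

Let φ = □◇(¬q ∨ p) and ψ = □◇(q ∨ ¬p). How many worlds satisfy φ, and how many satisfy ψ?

For □◇(¬q ∨ p):
a: successors {b, c, h}; ◇(¬q ∨ p) there: b:T, c:F, h:F. ✗
b: successors {d, f, g}; ◇(¬q ∨ p) there: d:T, f:F, g:F. ✗
c: no successors, so □◇(¬q ∨ p) holds vacuously. ✓
d: successors {e}; ◇(¬q ∨ p) there: e:F. ✗
e: no successors, so □◇(¬q ∨ p) holds vacuously. ✓
f: no successors, so □◇(¬q ∨ p) holds vacuously. ✓
g: successors {h}; ◇(¬q ∨ p) there: h:F. ✗
h: no successors, so □◇(¬q ∨ p) holds vacuously. ✓
— 4 worlds.
For □◇(q ∨ ¬p):
a: successors {b, c, h}; ◇(q ∨ ¬p) there: b:T, c:F, h:F. ✗
b: successors {d, f, g}; ◇(q ∨ ¬p) there: d:F, f:F, g:T. ✗
c: no successors, so □◇(q ∨ ¬p) holds vacuously. ✓
d: successors {e}; ◇(q ∨ ¬p) there: e:F. ✗
e: no successors, so □◇(q ∨ ¬p) holds vacuously. ✓
f: no successors, so □◇(q ∨ ¬p) holds vacuously. ✓
g: successors {h}; ◇(q ∨ ¬p) there: h:F. ✗
h: no successors, so □◇(q ∨ ¬p) holds vacuously. ✓
— 4 worlds.

4 and 4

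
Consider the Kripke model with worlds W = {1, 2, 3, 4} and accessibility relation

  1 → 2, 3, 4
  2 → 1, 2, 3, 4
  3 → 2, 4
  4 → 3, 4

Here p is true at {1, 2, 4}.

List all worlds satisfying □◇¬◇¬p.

{3}

1: successors {2, 3, 4}; ◇¬◇¬p there: 2:T, 3:F, 4:T. ✗
2: successors {1, 2, 3, 4}; ◇¬◇¬p there: 1:T, 2:T, 3:F, 4:T. ✗
3: successors {2, 4}; ◇¬◇¬p there: 2:T, 4:T. ✓
4: successors {3, 4}; ◇¬◇¬p there: 3:F, 4:T. ✗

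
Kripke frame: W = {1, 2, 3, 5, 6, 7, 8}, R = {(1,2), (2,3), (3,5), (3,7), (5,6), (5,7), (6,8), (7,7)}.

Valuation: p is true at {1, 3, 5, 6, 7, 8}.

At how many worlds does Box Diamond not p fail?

6

1: successors {2}; Diamond not p there: 2:F. ✗
2: successors {3}; Diamond not p there: 3:F. ✗
3: successors {5, 7}; Diamond not p there: 5:F, 7:F. ✗
5: successors {6, 7}; Diamond not p there: 6:F, 7:F. ✗
6: successors {8}; Diamond not p there: 8:F. ✗
7: successors {7}; Diamond not p there: 7:F. ✗
8: no successors, so Box Diamond not p holds vacuously. ✓
Satisfying worlds: {8}.
So Box Diamond not p fails at the other 6 worlds.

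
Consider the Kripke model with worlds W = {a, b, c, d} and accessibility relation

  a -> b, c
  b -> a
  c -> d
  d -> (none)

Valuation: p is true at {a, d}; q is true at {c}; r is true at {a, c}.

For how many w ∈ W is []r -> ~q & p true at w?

3

a: []r is F, ~q & p is T. ✓
b: []r is T, ~q & p is F. ✗
c: []r is F, ~q & p is F. ✓
d: []r is T, ~q & p is T. ✓
Satisfying worlds: {a, c, d}.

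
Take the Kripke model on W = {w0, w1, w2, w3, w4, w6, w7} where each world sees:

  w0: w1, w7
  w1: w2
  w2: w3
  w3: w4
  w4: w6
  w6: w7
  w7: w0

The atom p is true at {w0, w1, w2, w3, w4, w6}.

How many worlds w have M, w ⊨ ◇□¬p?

1

w0: successors {w1, w7}; □¬p there: w1:F, w7:F. ✗
w1: successors {w2}; □¬p there: w2:F. ✗
w2: successors {w3}; □¬p there: w3:F. ✗
w3: successors {w4}; □¬p there: w4:F. ✗
w4: successors {w6}; □¬p there: w6:T. ✓
w6: successors {w7}; □¬p there: w7:F. ✗
w7: successors {w0}; □¬p there: w0:F. ✗
Satisfying worlds: {w4}.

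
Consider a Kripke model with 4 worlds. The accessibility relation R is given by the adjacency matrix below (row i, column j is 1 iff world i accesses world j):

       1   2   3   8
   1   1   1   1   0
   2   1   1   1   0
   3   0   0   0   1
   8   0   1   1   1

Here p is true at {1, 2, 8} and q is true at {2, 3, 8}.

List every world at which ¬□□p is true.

1: □□p is F. ✓
2: □□p is F. ✓
3: □□p is F. ✓
8: □□p is F. ✓

{1, 2, 3, 8}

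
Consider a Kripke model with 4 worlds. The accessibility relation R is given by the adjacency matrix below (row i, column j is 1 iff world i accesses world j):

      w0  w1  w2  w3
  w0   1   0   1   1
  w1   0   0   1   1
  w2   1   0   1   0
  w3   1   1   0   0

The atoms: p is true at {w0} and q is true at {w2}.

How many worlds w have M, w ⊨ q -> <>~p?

w0: q is F, <>~p is T. ✓
w1: q is F, <>~p is T. ✓
w2: q is T, <>~p is T. ✓
w3: q is F, <>~p is T. ✓
Satisfying worlds: {w0, w1, w2, w3}.

4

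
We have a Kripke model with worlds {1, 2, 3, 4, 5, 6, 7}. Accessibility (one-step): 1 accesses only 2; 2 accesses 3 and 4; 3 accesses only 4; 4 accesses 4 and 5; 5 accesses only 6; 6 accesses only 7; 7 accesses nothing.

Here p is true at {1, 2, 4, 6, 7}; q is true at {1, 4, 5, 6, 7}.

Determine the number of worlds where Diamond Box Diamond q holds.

1: successors {2}; Box Diamond q there: 2:T. ✓
2: successors {3, 4}; Box Diamond q there: 3:T, 4:T. ✓
3: successors {4}; Box Diamond q there: 4:T. ✓
4: successors {4, 5}; Box Diamond q there: 4:T, 5:T. ✓
5: successors {6}; Box Diamond q there: 6:F. ✗
6: successors {7}; Box Diamond q there: 7:T. ✓
7: no successors, so Diamond Box Diamond q fails. ✗
Satisfying worlds: {1, 2, 3, 4, 6}.

5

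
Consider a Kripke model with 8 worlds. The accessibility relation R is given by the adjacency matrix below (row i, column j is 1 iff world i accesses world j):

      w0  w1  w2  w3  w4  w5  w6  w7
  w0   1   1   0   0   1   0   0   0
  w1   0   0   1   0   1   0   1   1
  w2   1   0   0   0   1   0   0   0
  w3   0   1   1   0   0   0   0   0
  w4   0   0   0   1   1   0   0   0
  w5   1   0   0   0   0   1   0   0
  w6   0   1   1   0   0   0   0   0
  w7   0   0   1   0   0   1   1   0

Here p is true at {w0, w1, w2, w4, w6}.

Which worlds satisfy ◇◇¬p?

w0: successors {w0, w1, w4}; ◇¬p there: w0:F, w1:T, w4:T. ✓
w1: successors {w2, w4, w6, w7}; ◇¬p there: w2:F, w4:T, w6:F, w7:T. ✓
w2: successors {w0, w4}; ◇¬p there: w0:F, w4:T. ✓
w3: successors {w1, w2}; ◇¬p there: w1:T, w2:F. ✓
w4: successors {w3, w4}; ◇¬p there: w3:F, w4:T. ✓
w5: successors {w0, w5}; ◇¬p there: w0:F, w5:T. ✓
w6: successors {w1, w2}; ◇¬p there: w1:T, w2:F. ✓
w7: successors {w2, w5, w6}; ◇¬p there: w2:F, w5:T, w6:F. ✓

{w0, w1, w2, w3, w4, w5, w6, w7}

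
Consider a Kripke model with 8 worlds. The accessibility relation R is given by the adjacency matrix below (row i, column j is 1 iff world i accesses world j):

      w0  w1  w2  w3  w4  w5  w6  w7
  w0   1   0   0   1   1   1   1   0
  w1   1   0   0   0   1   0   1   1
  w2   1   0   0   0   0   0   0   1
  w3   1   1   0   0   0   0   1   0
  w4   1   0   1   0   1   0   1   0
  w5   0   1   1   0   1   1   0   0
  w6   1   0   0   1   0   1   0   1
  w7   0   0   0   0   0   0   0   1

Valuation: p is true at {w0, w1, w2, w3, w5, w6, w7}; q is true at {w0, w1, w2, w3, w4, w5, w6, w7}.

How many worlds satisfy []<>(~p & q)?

0

w0: successors {w0, w3, w4, w5, w6}; <>(~p & q) there: w0:T, w3:F, w4:T, w5:T, w6:F. ✗
w1: successors {w0, w4, w6, w7}; <>(~p & q) there: w0:T, w4:T, w6:F, w7:F. ✗
w2: successors {w0, w7}; <>(~p & q) there: w0:T, w7:F. ✗
w3: successors {w0, w1, w6}; <>(~p & q) there: w0:T, w1:T, w6:F. ✗
w4: successors {w0, w2, w4, w6}; <>(~p & q) there: w0:T, w2:F, w4:T, w6:F. ✗
w5: successors {w1, w2, w4, w5}; <>(~p & q) there: w1:T, w2:F, w4:T, w5:T. ✗
w6: successors {w0, w3, w5, w7}; <>(~p & q) there: w0:T, w3:F, w5:T, w7:F. ✗
w7: successors {w7}; <>(~p & q) there: w7:F. ✗
Satisfying worlds: ∅.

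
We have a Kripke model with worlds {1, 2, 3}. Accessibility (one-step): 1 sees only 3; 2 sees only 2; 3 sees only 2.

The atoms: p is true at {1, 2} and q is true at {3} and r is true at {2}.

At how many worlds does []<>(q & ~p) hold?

0

1: successors {3}; <>(q & ~p) there: 3:F. ✗
2: successors {2}; <>(q & ~p) there: 2:F. ✗
3: successors {2}; <>(q & ~p) there: 2:F. ✗
Satisfying worlds: ∅.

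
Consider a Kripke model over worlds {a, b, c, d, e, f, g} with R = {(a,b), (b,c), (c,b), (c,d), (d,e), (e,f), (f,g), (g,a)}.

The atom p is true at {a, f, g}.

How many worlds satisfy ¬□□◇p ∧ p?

3

a: ¬□□◇p is T, p is T. ✓
b: ¬□□◇p is T, p is F. ✗
c: ¬□□◇p is T, p is F. ✗
d: ¬□□◇p is F, p is F. ✗
e: ¬□□◇p is F, p is F. ✗
f: ¬□□◇p is T, p is T. ✓
g: ¬□□◇p is T, p is T. ✓
Satisfying worlds: {a, f, g}.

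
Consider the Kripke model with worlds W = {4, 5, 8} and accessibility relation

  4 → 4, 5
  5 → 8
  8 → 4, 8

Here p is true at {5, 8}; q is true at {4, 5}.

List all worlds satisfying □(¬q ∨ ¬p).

4: successors {4, 5}; ¬q ∨ ¬p there: 4:T, 5:F. ✗
5: successors {8}; ¬q ∨ ¬p there: 8:T. ✓
8: successors {4, 8}; ¬q ∨ ¬p there: 4:T, 8:T. ✓

{5, 8}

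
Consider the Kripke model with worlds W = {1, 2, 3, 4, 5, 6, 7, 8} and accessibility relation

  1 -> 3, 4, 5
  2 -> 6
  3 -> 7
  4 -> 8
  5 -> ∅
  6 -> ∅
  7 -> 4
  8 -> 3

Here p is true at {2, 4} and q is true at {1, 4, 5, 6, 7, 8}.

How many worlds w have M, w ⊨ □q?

1: successors {3, 4, 5}; q there: 3:F, 4:T, 5:T. ✗
2: successors {6}; q there: 6:T. ✓
3: successors {7}; q there: 7:T. ✓
4: successors {8}; q there: 8:T. ✓
5: no successors, so □q holds vacuously. ✓
6: no successors, so □q holds vacuously. ✓
7: successors {4}; q there: 4:T. ✓
8: successors {3}; q there: 3:F. ✗
Satisfying worlds: {2, 3, 4, 5, 6, 7}.

6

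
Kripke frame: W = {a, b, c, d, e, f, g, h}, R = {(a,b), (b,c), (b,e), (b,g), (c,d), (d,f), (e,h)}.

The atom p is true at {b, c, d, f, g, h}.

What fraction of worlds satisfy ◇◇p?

a: successors {b}; ◇p there: b:T. ✓
b: successors {c, e, g}; ◇p there: c:T, e:T, g:F. ✓
c: successors {d}; ◇p there: d:T. ✓
d: successors {f}; ◇p there: f:F. ✗
e: successors {h}; ◇p there: h:F. ✗
f: no successors, so ◇◇p fails. ✗
g: no successors, so ◇◇p fails. ✗
h: no successors, so ◇◇p fails. ✗
That's 3 of 8 worlds, so 3/8.

3/8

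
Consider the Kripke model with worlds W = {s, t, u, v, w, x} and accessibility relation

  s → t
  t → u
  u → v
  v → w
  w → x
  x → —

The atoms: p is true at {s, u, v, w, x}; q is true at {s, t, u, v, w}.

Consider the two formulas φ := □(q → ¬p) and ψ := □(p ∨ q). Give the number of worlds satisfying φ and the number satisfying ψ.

3 and 6

For □(q → ¬p):
s: successors {t}; q → ¬p there: t:T. ✓
t: successors {u}; q → ¬p there: u:F. ✗
u: successors {v}; q → ¬p there: v:F. ✗
v: successors {w}; q → ¬p there: w:F. ✗
w: successors {x}; q → ¬p there: x:T. ✓
x: no successors, so □(q → ¬p) holds vacuously. ✓
— 3 worlds.
For □(p ∨ q):
s: successors {t}; p ∨ q there: t:T. ✓
t: successors {u}; p ∨ q there: u:T. ✓
u: successors {v}; p ∨ q there: v:T. ✓
v: successors {w}; p ∨ q there: w:T. ✓
w: successors {x}; p ∨ q there: x:T. ✓
x: no successors, so □(p ∨ q) holds vacuously. ✓
— 6 worlds.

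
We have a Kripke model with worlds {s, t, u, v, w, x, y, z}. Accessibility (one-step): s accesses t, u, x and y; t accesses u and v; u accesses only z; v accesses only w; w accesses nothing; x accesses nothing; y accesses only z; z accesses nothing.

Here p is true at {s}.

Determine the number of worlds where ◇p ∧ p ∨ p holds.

s: ◇p ∧ p is F, p is T. ✓
t: ◇p ∧ p is F, p is F. ✗
u: ◇p ∧ p is F, p is F. ✗
v: ◇p ∧ p is F, p is F. ✗
w: ◇p ∧ p is F, p is F. ✗
x: ◇p ∧ p is F, p is F. ✗
y: ◇p ∧ p is F, p is F. ✗
z: ◇p ∧ p is F, p is F. ✗
Satisfying worlds: {s}.

1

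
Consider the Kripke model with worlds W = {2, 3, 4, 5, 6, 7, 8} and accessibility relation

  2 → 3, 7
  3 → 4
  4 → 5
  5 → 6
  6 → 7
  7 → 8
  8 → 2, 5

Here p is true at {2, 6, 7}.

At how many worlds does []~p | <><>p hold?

5

2: []~p is F, <><>p is F. ✗
3: []~p is T, <><>p is F. ✓
4: []~p is T, <><>p is T. ✓
5: []~p is F, <><>p is T. ✓
6: []~p is F, <><>p is F. ✗
7: []~p is T, <><>p is T. ✓
8: []~p is F, <><>p is T. ✓
Satisfying worlds: {3, 4, 5, 7, 8}.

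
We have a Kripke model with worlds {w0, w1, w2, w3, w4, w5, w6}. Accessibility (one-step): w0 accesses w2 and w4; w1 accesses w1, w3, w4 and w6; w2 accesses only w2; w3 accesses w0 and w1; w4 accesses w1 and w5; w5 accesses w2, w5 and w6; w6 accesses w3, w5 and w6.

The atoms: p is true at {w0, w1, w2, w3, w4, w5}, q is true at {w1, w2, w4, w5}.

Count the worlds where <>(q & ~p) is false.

7

w0: successors {w2, w4}; q & ~p there: w2:F, w4:F. ✗
w1: successors {w1, w3, w4, w6}; q & ~p there: w1:F, w3:F, w4:F, w6:F. ✗
w2: successors {w2}; q & ~p there: w2:F. ✗
w3: successors {w0, w1}; q & ~p there: w0:F, w1:F. ✗
w4: successors {w1, w5}; q & ~p there: w1:F, w5:F. ✗
w5: successors {w2, w5, w6}; q & ~p there: w2:F, w5:F, w6:F. ✗
w6: successors {w3, w5, w6}; q & ~p there: w3:F, w5:F, w6:F. ✗
Satisfying worlds: ∅.
So <>(q & ~p) fails at the other 7 worlds.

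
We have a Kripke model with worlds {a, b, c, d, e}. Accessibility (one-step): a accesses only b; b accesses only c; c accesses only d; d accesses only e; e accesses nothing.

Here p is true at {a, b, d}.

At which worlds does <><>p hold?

{b}

a: successors {b}; <>p there: b:F. ✗
b: successors {c}; <>p there: c:T. ✓
c: successors {d}; <>p there: d:F. ✗
d: successors {e}; <>p there: e:F. ✗
e: no successors, so <><>p fails. ✗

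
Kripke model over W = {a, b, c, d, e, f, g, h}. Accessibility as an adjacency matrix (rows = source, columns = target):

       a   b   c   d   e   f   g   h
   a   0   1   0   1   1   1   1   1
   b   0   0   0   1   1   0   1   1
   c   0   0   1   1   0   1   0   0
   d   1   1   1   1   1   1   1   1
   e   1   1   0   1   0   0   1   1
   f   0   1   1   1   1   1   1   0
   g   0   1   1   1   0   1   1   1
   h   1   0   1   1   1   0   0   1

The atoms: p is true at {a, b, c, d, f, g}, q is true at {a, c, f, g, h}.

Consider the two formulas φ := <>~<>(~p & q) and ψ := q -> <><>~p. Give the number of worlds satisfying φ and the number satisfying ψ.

For <>~<>(~p & q):
a: successors {b, d, e, f, g, h}; ~<>(~p & q) there: b:F, d:F, e:F, f:T, g:F, h:F. ✓
b: successors {d, e, g, h}; ~<>(~p & q) there: d:F, e:F, g:F, h:F. ✗
c: successors {c, d, f}; ~<>(~p & q) there: c:T, d:F, f:T. ✓
d: successors {a, b, c, d, e, f, g, h}; ~<>(~p & q) there: a:F, b:F, c:T, d:F, e:F, f:T, g:F, h:F. ✓
e: successors {a, b, d, g, h}; ~<>(~p & q) there: a:F, b:F, d:F, g:F, h:F. ✗
f: successors {b, c, d, e, f, g}; ~<>(~p & q) there: b:F, c:T, d:F, e:F, f:T, g:F. ✓
g: successors {b, c, d, f, g, h}; ~<>(~p & q) there: b:F, c:T, d:F, f:T, g:F, h:F. ✓
h: successors {a, c, d, e, h}; ~<>(~p & q) there: a:F, c:T, d:F, e:F, h:F. ✓
— 6 worlds.
For q -> <><>~p:
a: q is T, <><>~p is T. ✓
b: q is F, <><>~p is T. ✓
c: q is T, <><>~p is T. ✓
d: q is F, <><>~p is T. ✓
e: q is F, <><>~p is T. ✓
f: q is T, <><>~p is T. ✓
g: q is T, <><>~p is T. ✓
h: q is T, <><>~p is T. ✓
— 8 worlds.

6 and 8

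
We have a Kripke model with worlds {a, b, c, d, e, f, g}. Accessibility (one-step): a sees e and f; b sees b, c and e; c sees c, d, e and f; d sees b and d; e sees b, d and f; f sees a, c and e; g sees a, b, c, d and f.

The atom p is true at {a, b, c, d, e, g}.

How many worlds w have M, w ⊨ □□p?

2

a: successors {e, f}; □p there: e:F, f:T. ✗
b: successors {b, c, e}; □p there: b:T, c:F, e:F. ✗
c: successors {c, d, e, f}; □p there: c:F, d:T, e:F, f:T. ✗
d: successors {b, d}; □p there: b:T, d:T. ✓
e: successors {b, d, f}; □p there: b:T, d:T, f:T. ✓
f: successors {a, c, e}; □p there: a:F, c:F, e:F. ✗
g: successors {a, b, c, d, f}; □p there: a:F, b:T, c:F, d:T, f:T. ✗
Satisfying worlds: {d, e}.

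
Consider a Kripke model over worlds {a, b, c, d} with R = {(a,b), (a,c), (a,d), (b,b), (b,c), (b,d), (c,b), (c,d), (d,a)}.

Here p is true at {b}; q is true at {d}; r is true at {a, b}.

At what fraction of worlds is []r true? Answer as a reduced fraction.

a: successors {b, c, d}; r there: b:T, c:F, d:F. ✗
b: successors {b, c, d}; r there: b:T, c:F, d:F. ✗
c: successors {b, d}; r there: b:T, d:F. ✗
d: successors {a}; r there: a:T. ✓
That's 1 of 4 worlds, so 1/4.

1/4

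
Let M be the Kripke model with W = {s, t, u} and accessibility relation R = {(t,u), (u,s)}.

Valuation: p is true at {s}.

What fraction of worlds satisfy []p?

2/3

s: no successors, so []p holds vacuously. ✓
t: successors {u}; p there: u:F. ✗
u: successors {s}; p there: s:T. ✓
That's 2 of 3 worlds, so 2/3.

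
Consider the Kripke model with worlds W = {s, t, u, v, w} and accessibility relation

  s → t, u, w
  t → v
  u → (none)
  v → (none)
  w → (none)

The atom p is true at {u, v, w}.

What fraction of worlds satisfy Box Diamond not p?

3/5

s: successors {t, u, w}; Diamond not p there: t:F, u:F, w:F. ✗
t: successors {v}; Diamond not p there: v:F. ✗
u: no successors, so Box Diamond not p holds vacuously. ✓
v: no successors, so Box Diamond not p holds vacuously. ✓
w: no successors, so Box Diamond not p holds vacuously. ✓
That's 3 of 5 worlds, so 3/5.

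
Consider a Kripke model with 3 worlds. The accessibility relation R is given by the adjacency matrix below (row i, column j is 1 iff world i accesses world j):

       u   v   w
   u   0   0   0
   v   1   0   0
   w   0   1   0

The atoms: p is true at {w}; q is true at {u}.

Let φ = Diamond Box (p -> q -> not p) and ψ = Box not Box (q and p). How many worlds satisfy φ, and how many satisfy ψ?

For Diamond Box (p -> q -> not p):
u: no successors, so Diamond Box (p -> q -> not p) fails. ✗
v: successors {u}; Box (p -> q -> not p) there: u:T. ✓
w: successors {v}; Box (p -> q -> not p) there: v:T. ✓
— 2 worlds.
For Box not Box (q and p):
u: no successors, so Box not Box (q and p) holds vacuously. ✓
v: successors {u}; not Box (q and p) there: u:F. ✗
w: successors {v}; not Box (q and p) there: v:T. ✓
— 2 worlds.

2 and 2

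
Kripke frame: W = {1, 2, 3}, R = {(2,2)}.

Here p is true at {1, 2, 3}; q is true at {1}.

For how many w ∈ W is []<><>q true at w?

1: no successors, so []<><>q holds vacuously. ✓
2: successors {2}; <><>q there: 2:F. ✗
3: no successors, so []<><>q holds vacuously. ✓
Satisfying worlds: {1, 3}.

2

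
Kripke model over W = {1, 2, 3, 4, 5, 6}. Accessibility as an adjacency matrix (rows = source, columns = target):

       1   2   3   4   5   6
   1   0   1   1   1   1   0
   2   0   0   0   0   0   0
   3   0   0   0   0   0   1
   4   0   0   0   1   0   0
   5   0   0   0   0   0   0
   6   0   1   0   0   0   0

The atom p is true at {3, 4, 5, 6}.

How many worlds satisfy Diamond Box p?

3

1: successors {2, 3, 4, 5}; Box p there: 2:T, 3:T, 4:T, 5:T. ✓
2: no successors, so Diamond Box p fails. ✗
3: successors {6}; Box p there: 6:F. ✗
4: successors {4}; Box p there: 4:T. ✓
5: no successors, so Diamond Box p fails. ✗
6: successors {2}; Box p there: 2:T. ✓
Satisfying worlds: {1, 4, 6}.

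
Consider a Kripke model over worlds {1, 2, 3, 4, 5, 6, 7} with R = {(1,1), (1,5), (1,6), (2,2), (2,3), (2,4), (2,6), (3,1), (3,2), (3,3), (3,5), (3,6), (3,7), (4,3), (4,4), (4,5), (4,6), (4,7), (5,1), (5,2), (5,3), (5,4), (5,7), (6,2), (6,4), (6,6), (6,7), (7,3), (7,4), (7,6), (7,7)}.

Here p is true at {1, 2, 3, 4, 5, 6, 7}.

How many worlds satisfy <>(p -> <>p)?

7

1: successors {1, 5, 6}; p -> <>p there: 1:T, 5:T, 6:T. ✓
2: successors {2, 3, 4, 6}; p -> <>p there: 2:T, 3:T, 4:T, 6:T. ✓
3: successors {1, 2, 3, 5, 6, 7}; p -> <>p there: 1:T, 2:T, 3:T, 5:T, 6:T, 7:T. ✓
4: successors {3, 4, 5, 6, 7}; p -> <>p there: 3:T, 4:T, 5:T, 6:T, 7:T. ✓
5: successors {1, 2, 3, 4, 7}; p -> <>p there: 1:T, 2:T, 3:T, 4:T, 7:T. ✓
6: successors {2, 4, 6, 7}; p -> <>p there: 2:T, 4:T, 6:T, 7:T. ✓
7: successors {3, 4, 6, 7}; p -> <>p there: 3:T, 4:T, 6:T, 7:T. ✓
Satisfying worlds: {1, 2, 3, 4, 5, 6, 7}.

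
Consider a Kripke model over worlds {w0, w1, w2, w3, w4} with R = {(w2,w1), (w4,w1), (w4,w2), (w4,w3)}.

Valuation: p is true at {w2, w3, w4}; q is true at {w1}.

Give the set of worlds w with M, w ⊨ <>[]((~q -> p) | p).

{w2, w4}

w0: no successors, so <>[]((~q -> p) | p) fails. ✗
w1: no successors, so <>[]((~q -> p) | p) fails. ✗
w2: successors {w1}; []((~q -> p) | p) there: w1:T. ✓
w3: no successors, so <>[]((~q -> p) | p) fails. ✗
w4: successors {w1, w2, w3}; []((~q -> p) | p) there: w1:T, w2:T, w3:T. ✓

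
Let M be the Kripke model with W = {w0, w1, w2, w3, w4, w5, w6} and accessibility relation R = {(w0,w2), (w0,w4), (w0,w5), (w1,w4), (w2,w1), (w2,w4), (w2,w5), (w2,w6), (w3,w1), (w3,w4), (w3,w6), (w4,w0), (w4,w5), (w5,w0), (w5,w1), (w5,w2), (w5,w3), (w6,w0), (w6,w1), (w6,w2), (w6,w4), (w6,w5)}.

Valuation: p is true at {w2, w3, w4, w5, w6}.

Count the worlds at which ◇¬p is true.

5

w0: successors {w2, w4, w5}; ¬p there: w2:F, w4:F, w5:F. ✗
w1: successors {w4}; ¬p there: w4:F. ✗
w2: successors {w1, w4, w5, w6}; ¬p there: w1:T, w4:F, w5:F, w6:F. ✓
w3: successors {w1, w4, w6}; ¬p there: w1:T, w4:F, w6:F. ✓
w4: successors {w0, w5}; ¬p there: w0:T, w5:F. ✓
w5: successors {w0, w1, w2, w3}; ¬p there: w0:T, w1:T, w2:F, w3:F. ✓
w6: successors {w0, w1, w2, w4, w5}; ¬p there: w0:T, w1:T, w2:F, w4:F, w5:F. ✓
Satisfying worlds: {w2, w3, w4, w5, w6}.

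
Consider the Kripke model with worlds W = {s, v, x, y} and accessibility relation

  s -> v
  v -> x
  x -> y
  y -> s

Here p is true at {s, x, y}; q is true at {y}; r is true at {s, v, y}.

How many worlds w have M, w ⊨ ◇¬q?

s: successors {v}; ¬q there: v:T. ✓
v: successors {x}; ¬q there: x:T. ✓
x: successors {y}; ¬q there: y:F. ✗
y: successors {s}; ¬q there: s:T. ✓
Satisfying worlds: {s, v, y}.

3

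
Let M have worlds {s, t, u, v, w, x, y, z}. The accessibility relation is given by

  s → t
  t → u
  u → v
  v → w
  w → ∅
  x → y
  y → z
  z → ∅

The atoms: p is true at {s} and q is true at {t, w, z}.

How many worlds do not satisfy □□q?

s: successors {t}; □q there: t:F. ✗
t: successors {u}; □q there: u:F. ✗
u: successors {v}; □q there: v:T. ✓
v: successors {w}; □q there: w:T. ✓
w: no successors, so □□q holds vacuously. ✓
x: successors {y}; □q there: y:T. ✓
y: successors {z}; □q there: z:T. ✓
z: no successors, so □□q holds vacuously. ✓
Satisfying worlds: {u, v, w, x, y, z}.
So □□q fails at the other 2 worlds.

2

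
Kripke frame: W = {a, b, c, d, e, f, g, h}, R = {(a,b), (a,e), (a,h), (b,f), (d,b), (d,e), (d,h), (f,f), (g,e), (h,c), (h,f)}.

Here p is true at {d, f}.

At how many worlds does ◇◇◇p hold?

a: successors {b, e, h}; ◇◇p there: b:T, e:F, h:T. ✓
b: successors {f}; ◇◇p there: f:T. ✓
c: no successors, so ◇◇◇p fails. ✗
d: successors {b, e, h}; ◇◇p there: b:T, e:F, h:T. ✓
e: no successors, so ◇◇◇p fails. ✗
f: successors {f}; ◇◇p there: f:T. ✓
g: successors {e}; ◇◇p there: e:F. ✗
h: successors {c, f}; ◇◇p there: c:F, f:T. ✓
Satisfying worlds: {a, b, d, f, h}.

5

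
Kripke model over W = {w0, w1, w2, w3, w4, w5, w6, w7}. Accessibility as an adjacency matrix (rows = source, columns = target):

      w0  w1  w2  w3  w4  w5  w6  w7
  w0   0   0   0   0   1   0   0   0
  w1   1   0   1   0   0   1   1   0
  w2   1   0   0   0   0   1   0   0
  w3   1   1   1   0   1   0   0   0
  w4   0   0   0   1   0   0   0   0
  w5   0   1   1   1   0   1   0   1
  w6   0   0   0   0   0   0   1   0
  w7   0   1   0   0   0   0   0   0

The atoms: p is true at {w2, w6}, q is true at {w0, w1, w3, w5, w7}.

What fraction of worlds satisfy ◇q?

3/4

w0: successors {w4}; q there: w4:F. ✗
w1: successors {w0, w2, w5, w6}; q there: w0:T, w2:F, w5:T, w6:F. ✓
w2: successors {w0, w5}; q there: w0:T, w5:T. ✓
w3: successors {w0, w1, w2, w4}; q there: w0:T, w1:T, w2:F, w4:F. ✓
w4: successors {w3}; q there: w3:T. ✓
w5: successors {w1, w2, w3, w5, w7}; q there: w1:T, w2:F, w3:T, w5:T, w7:T. ✓
w6: successors {w6}; q there: w6:F. ✗
w7: successors {w1}; q there: w1:T. ✓
That's 6 of 8 worlds, so 6/8 = 3/4.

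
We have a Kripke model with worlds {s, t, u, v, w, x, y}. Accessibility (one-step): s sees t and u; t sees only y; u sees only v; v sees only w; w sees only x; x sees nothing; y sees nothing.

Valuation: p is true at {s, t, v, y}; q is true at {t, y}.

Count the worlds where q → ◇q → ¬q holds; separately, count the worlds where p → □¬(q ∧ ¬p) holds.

6 and 7

For q → ◇q → ¬q:
s: q is F, ◇q → ¬q is T. ✓
t: q is T, ◇q → ¬q is F. ✗
u: q is F, ◇q → ¬q is T. ✓
v: q is F, ◇q → ¬q is T. ✓
w: q is F, ◇q → ¬q is T. ✓
x: q is F, ◇q → ¬q is T. ✓
y: q is T, ◇q → ¬q is T. ✓
— 6 worlds.
For p → □¬(q ∧ ¬p):
s: p is T, □¬(q ∧ ¬p) is T. ✓
t: p is T, □¬(q ∧ ¬p) is T. ✓
u: p is F, □¬(q ∧ ¬p) is T. ✓
v: p is T, □¬(q ∧ ¬p) is T. ✓
w: p is F, □¬(q ∧ ¬p) is T. ✓
x: p is F, □¬(q ∧ ¬p) is T. ✓
y: p is T, □¬(q ∧ ¬p) is T. ✓
— 7 worlds.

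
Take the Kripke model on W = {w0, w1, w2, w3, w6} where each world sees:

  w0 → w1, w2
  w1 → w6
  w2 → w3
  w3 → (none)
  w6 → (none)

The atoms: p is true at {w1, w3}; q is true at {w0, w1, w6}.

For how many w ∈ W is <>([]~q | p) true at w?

w0: successors {w1, w2}; []~q | p there: w1:T, w2:T. ✓
w1: successors {w6}; []~q | p there: w6:T. ✓
w2: successors {w3}; []~q | p there: w3:T. ✓
w3: no successors, so <>([]~q | p) fails. ✗
w6: no successors, so <>([]~q | p) fails. ✗
Satisfying worlds: {w0, w1, w2}.

3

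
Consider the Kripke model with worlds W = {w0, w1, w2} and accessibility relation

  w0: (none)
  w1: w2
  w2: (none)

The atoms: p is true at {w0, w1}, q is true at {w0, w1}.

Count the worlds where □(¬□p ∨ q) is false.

1

w0: no successors, so □(¬□p ∨ q) holds vacuously. ✓
w1: successors {w2}; ¬□p ∨ q there: w2:F. ✗
w2: no successors, so □(¬□p ∨ q) holds vacuously. ✓
Satisfying worlds: {w0, w2}.
So □(¬□p ∨ q) fails at the other 1 world.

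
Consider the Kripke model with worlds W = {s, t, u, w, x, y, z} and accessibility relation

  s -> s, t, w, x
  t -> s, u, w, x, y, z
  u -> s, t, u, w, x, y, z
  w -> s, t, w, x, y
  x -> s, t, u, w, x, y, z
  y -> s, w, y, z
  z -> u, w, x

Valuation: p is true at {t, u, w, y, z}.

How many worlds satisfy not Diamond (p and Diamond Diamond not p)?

0

s: Diamond (p and Diamond Diamond not p) is T. ✗
t: Diamond (p and Diamond Diamond not p) is T. ✗
u: Diamond (p and Diamond Diamond not p) is T. ✗
w: Diamond (p and Diamond Diamond not p) is T. ✗
x: Diamond (p and Diamond Diamond not p) is T. ✗
y: Diamond (p and Diamond Diamond not p) is T. ✗
z: Diamond (p and Diamond Diamond not p) is T. ✗
Satisfying worlds: ∅.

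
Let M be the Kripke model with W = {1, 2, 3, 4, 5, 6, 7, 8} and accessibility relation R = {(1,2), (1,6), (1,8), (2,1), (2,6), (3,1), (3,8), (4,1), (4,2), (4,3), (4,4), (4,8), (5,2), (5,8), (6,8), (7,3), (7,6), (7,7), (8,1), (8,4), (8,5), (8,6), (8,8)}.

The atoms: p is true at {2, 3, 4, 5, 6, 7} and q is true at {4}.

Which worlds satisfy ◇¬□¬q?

1: successors {2, 6, 8}; ¬□¬q there: 2:F, 6:F, 8:T. ✓
2: successors {1, 6}; ¬□¬q there: 1:F, 6:F. ✗
3: successors {1, 8}; ¬□¬q there: 1:F, 8:T. ✓
4: successors {1, 2, 3, 4, 8}; ¬□¬q there: 1:F, 2:F, 3:F, 4:T, 8:T. ✓
5: successors {2, 8}; ¬□¬q there: 2:F, 8:T. ✓
6: successors {8}; ¬□¬q there: 8:T. ✓
7: successors {3, 6, 7}; ¬□¬q there: 3:F, 6:F, 7:F. ✗
8: successors {1, 4, 5, 6, 8}; ¬□¬q there: 1:F, 4:T, 5:F, 6:F, 8:T. ✓

{1, 3, 4, 5, 6, 8}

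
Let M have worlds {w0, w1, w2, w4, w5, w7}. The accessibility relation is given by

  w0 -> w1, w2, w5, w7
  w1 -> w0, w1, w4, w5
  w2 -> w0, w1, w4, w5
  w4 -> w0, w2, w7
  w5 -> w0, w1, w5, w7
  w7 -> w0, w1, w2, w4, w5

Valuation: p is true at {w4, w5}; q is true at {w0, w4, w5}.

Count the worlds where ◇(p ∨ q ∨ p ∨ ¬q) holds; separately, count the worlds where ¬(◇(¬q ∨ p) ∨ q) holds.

For ◇(p ∨ q ∨ p ∨ ¬q):
w0: successors {w1, w2, w5, w7}; p ∨ q ∨ p ∨ ¬q there: w1:T, w2:T, w5:T, w7:T. ✓
w1: successors {w0, w1, w4, w5}; p ∨ q ∨ p ∨ ¬q there: w0:T, w1:T, w4:T, w5:T. ✓
w2: successors {w0, w1, w4, w5}; p ∨ q ∨ p ∨ ¬q there: w0:T, w1:T, w4:T, w5:T. ✓
w4: successors {w0, w2, w7}; p ∨ q ∨ p ∨ ¬q there: w0:T, w2:T, w7:T. ✓
w5: successors {w0, w1, w5, w7}; p ∨ q ∨ p ∨ ¬q there: w0:T, w1:T, w5:T, w7:T. ✓
w7: successors {w0, w1, w2, w4, w5}; p ∨ q ∨ p ∨ ¬q there: w0:T, w1:T, w2:T, w4:T, w5:T. ✓
— 6 worlds.
For ¬(◇(¬q ∨ p) ∨ q):
w0: ◇(¬q ∨ p) ∨ q is T. ✗
w1: ◇(¬q ∨ p) ∨ q is T. ✗
w2: ◇(¬q ∨ p) ∨ q is T. ✗
w4: ◇(¬q ∨ p) ∨ q is T. ✗
w5: ◇(¬q ∨ p) ∨ q is T. ✗
w7: ◇(¬q ∨ p) ∨ q is T. ✗
— 0 worlds.

6 and 0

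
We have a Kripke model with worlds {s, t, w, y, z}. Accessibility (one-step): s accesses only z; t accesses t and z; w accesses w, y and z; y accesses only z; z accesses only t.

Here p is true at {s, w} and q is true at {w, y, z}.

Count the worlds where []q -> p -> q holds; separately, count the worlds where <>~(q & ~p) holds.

4 and 3

For []q -> p -> q:
s: []q is T, p -> q is F. ✗
t: []q is F, p -> q is T. ✓
w: []q is T, p -> q is T. ✓
y: []q is T, p -> q is T. ✓
z: []q is F, p -> q is T. ✓
— 4 worlds.
For <>~(q & ~p):
s: successors {z}; ~(q & ~p) there: z:F. ✗
t: successors {t, z}; ~(q & ~p) there: t:T, z:F. ✓
w: successors {w, y, z}; ~(q & ~p) there: w:T, y:F, z:F. ✓
y: successors {z}; ~(q & ~p) there: z:F. ✗
z: successors {t}; ~(q & ~p) there: t:T. ✓
— 3 worlds.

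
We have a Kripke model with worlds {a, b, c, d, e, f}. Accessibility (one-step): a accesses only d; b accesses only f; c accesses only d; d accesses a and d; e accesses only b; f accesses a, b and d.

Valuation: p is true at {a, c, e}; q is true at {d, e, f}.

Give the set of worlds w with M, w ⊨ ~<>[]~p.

a: <>[]~p is F. ✓
b: <>[]~p is F. ✓
c: <>[]~p is F. ✓
d: <>[]~p is T. ✗
e: <>[]~p is T. ✗
f: <>[]~p is T. ✗

{a, b, c}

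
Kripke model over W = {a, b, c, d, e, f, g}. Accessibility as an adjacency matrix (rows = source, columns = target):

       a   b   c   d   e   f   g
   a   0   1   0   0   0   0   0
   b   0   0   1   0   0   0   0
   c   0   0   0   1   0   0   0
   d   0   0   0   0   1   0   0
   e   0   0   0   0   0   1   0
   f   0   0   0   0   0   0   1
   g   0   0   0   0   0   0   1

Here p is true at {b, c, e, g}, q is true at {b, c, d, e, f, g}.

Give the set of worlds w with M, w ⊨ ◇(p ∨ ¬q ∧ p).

{a, b, d, f, g}

a: successors {b}; p ∨ ¬q ∧ p there: b:T. ✓
b: successors {c}; p ∨ ¬q ∧ p there: c:T. ✓
c: successors {d}; p ∨ ¬q ∧ p there: d:F. ✗
d: successors {e}; p ∨ ¬q ∧ p there: e:T. ✓
e: successors {f}; p ∨ ¬q ∧ p there: f:F. ✗
f: successors {g}; p ∨ ¬q ∧ p there: g:T. ✓
g: successors {g}; p ∨ ¬q ∧ p there: g:T. ✓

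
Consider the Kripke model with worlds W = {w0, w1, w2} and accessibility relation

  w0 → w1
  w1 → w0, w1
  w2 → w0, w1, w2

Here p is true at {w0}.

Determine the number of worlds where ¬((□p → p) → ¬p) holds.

w0: (□p → p) → ¬p is F. ✓
w1: (□p → p) → ¬p is T. ✗
w2: (□p → p) → ¬p is T. ✗
Satisfying worlds: {w0}.

1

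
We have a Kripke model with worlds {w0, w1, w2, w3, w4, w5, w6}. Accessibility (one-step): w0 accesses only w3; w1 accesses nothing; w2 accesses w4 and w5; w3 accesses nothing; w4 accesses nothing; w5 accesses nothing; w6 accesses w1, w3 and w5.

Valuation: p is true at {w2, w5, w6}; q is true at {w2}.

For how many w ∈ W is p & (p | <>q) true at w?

3

w0: p is F, p | <>q is F. ✗
w1: p is F, p | <>q is F. ✗
w2: p is T, p | <>q is T. ✓
w3: p is F, p | <>q is F. ✗
w4: p is F, p | <>q is F. ✗
w5: p is T, p | <>q is T. ✓
w6: p is T, p | <>q is T. ✓
Satisfying worlds: {w2, w5, w6}.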